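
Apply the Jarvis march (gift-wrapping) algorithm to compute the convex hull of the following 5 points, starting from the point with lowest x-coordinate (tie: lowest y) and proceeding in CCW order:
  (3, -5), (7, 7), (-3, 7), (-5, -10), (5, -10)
Hull (CCW) = [(-5, -10), (5, -10), (7, 7), (-3, 7)]

Jarvis march: at each step, from the current hull vertex p, select the next vertex q as the point such that every other point lies strictly to the left of (or on) the directed line p → q. (Equivalently: for every other point r, the cross product (q − p) × (r − p) ≥ 0.)
Starting point (lowest x, tie lowest y): (-5, -10). Wrap until returning to start. Resulting hull: (-5, -10), (5, -10), (7, 7), (-3, 7).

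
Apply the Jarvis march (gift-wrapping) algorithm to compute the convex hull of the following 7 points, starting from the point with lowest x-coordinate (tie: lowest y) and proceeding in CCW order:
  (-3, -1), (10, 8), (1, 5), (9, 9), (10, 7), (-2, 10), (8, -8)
Hull (CCW) = [(-3, -1), (8, -8), (10, 7), (10, 8), (9, 9), (-2, 10)]

Jarvis march: at each step, from the current hull vertex p, select the next vertex q as the point such that every other point lies strictly to the left of (or on) the directed line p → q. (Equivalently: for every other point r, the cross product (q − p) × (r − p) ≥ 0.)
Starting point (lowest x, tie lowest y): (-3, -1). Wrap until returning to start. Resulting hull: (-3, -1), (8, -8), (10, 7), (10, 8), (9, 9), (-2, 10).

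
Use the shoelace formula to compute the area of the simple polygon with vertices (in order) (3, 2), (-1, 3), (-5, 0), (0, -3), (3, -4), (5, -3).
Area = 40

Shoelace formula: Area = (1/2) |Σ_i (x_i · y_{i+1} − x_{i+1} · y_i)| (indices mod n). Compute each cross term:
  (3)(3) − (-1)(2) = 11
  (-1)(0) − (-5)(3) = 15
  (-5)(-3) − (0)(0) = 15
  (0)(-4) − (3)(-3) = 9
  (3)(-3) − (5)(-4) = 11
  (5)(2) − (3)(-3) = 19
Sum = 80, so (signed) Area = 80/2 = 40, |Area| = 40.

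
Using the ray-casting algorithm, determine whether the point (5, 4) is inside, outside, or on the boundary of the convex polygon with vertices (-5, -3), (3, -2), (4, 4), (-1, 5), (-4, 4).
The point (5, 4) lies strictly outside the polygon

Cast a horizontal ray to the right from the query point and count how many polygon edges it crosses (each edge strictly once or zero times, handled with the usual half-open convention). 
Parity of crossings → even ⇒ outside.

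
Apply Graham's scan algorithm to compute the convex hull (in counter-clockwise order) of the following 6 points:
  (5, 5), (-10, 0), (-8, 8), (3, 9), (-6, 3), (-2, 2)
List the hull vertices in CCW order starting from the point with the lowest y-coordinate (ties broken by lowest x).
Hull (CCW) = [(-10, 0), (-2, 2), (5, 5), (3, 9), (-8, 8)]

Graham scan procedure:
  1. Find the pivot p₀ = point with lowest y (tie → lowest x): (-10, 0).
  2. Sort the remaining points by polar angle around p₀.
  3. Walk through sorted points, maintaining a stack; pop the top while the last three entries make a non-left turn (cross product ≤ 0).
  4. Final stack is the convex hull in CCW order: (-10, 0), (-2, 2), (5, 5), (3, 9), (-8, 8).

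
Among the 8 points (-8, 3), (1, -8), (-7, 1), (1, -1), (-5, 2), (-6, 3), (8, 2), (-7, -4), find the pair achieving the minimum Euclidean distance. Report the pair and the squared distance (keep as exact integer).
Pair = ((-5, 2), (-6, 3)); squared distance = 2

Compute all C(8, 2) = 28 pairwise squared distances (x_i − x_j)² + (y_i − y_j)². The minimum is 2, attained by the pair ((-5, 2), (-6, 3)).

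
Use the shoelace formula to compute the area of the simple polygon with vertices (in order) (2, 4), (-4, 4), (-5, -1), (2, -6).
Area = 50

Shoelace formula: Area = (1/2) |Σ_i (x_i · y_{i+1} − x_{i+1} · y_i)| (indices mod n). Compute each cross term:
  (2)(4) − (-4)(4) = 24
  (-4)(-1) − (-5)(4) = 24
  (-5)(-6) − (2)(-1) = 32
  (2)(4) − (2)(-6) = 20
Sum = 100, so (signed) Area = 100/2 = 50, |Area| = 50.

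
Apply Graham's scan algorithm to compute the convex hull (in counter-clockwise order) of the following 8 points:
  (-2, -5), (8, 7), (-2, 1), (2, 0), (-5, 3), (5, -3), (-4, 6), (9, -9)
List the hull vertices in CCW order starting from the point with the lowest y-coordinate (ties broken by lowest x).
Hull (CCW) = [(9, -9), (8, 7), (-4, 6), (-5, 3), (-2, -5)]

Graham scan procedure:
  1. Find the pivot p₀ = point with lowest y (tie → lowest x): (9, -9).
  2. Sort the remaining points by polar angle around p₀.
  3. Walk through sorted points, maintaining a stack; pop the top while the last three entries make a non-left turn (cross product ≤ 0).
  4. Final stack is the convex hull in CCW order: (9, -9), (8, 7), (-4, 6), (-5, 3), (-2, -5).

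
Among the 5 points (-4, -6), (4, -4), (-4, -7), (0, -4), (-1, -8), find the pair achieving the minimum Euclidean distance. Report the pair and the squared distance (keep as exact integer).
Pair = ((-4, -6), (-4, -7)); squared distance = 1

Compute all C(5, 2) = 10 pairwise squared distances (x_i − x_j)² + (y_i − y_j)². The minimum is 1, attained by the pair ((-4, -6), (-4, -7)).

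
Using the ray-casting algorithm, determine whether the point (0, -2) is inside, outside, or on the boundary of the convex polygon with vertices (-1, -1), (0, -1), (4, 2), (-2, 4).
The point (0, -2) lies strictly outside the polygon

Cast a horizontal ray to the right from the query point and count how many polygon edges it crosses (each edge strictly once or zero times, handled with the usual half-open convention). 
Parity of crossings → even ⇒ outside.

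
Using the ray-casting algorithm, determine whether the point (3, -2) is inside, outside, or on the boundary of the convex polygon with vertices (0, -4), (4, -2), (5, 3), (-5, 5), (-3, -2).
The point (3, -2) lies strictly inside the polygon

Cast a horizontal ray to the right from the query point and count how many polygon edges it crosses (each edge strictly once or zero times, handled with the usual half-open convention). 
Parity of crossings → odd ⇒ inside.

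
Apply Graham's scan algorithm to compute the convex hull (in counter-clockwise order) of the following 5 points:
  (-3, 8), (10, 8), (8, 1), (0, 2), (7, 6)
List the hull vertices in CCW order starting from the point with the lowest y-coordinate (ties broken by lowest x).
Hull (CCW) = [(8, 1), (10, 8), (-3, 8), (0, 2)]

Graham scan procedure:
  1. Find the pivot p₀ = point with lowest y (tie → lowest x): (8, 1).
  2. Sort the remaining points by polar angle around p₀.
  3. Walk through sorted points, maintaining a stack; pop the top while the last three entries make a non-left turn (cross product ≤ 0).
  4. Final stack is the convex hull in CCW order: (8, 1), (10, 8), (-3, 8), (0, 2).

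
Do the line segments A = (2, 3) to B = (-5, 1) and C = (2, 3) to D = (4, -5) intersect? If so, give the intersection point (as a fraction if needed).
Yes; intersection at (2, 3) (t = 0 on AB, s = 0 on CD)

Parametrize AB as A + t(B − A) = (2 + -7 t, 3 + -2 t) and CD as C + s(D − C) = (2 + 2 s, 3 + -8 s). Solve the linear system for (t, s). Determinant = -60 ≠ 0, so a unique intersection of the containing lines exists. Solution: t = 0, s = 0 — both in [0, 1], so the segments cross. Intersection point: (2, 3).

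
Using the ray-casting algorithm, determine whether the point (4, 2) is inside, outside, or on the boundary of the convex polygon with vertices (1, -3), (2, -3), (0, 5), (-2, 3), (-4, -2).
The point (4, 2) lies strictly outside the polygon

Cast a horizontal ray to the right from the query point and count how many polygon edges it crosses (each edge strictly once or zero times, handled with the usual half-open convention). 
Parity of crossings → even ⇒ outside.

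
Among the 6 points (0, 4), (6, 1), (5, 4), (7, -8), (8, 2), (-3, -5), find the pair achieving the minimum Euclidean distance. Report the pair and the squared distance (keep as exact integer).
Pair = ((6, 1), (8, 2)); squared distance = 5

Compute all C(6, 2) = 15 pairwise squared distances (x_i − x_j)² + (y_i − y_j)². The minimum is 5, attained by the pair ((6, 1), (8, 2)).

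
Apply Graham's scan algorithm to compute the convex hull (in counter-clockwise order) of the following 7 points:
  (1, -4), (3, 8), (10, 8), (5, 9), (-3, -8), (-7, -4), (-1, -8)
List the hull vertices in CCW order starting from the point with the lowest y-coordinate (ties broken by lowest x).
Hull (CCW) = [(-3, -8), (-1, -8), (10, 8), (5, 9), (3, 8), (-7, -4)]

Graham scan procedure:
  1. Find the pivot p₀ = point with lowest y (tie → lowest x): (-3, -8).
  2. Sort the remaining points by polar angle around p₀.
  3. Walk through sorted points, maintaining a stack; pop the top while the last three entries make a non-left turn (cross product ≤ 0).
  4. Final stack is the convex hull in CCW order: (-3, -8), (-1, -8), (10, 8), (5, 9), (3, 8), (-7, -4).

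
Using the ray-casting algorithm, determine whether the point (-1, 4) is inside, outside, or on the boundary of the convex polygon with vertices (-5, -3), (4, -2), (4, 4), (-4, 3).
The point (-1, 4) lies strictly outside the polygon

Cast a horizontal ray to the right from the query point and count how many polygon edges it crosses (each edge strictly once or zero times, handled with the usual half-open convention). 
Parity of crossings → even ⇒ outside.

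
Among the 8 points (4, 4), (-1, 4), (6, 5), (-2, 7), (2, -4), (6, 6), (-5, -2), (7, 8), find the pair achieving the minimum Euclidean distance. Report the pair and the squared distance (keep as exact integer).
Pair = ((6, 5), (6, 6)); squared distance = 1

Compute all C(8, 2) = 28 pairwise squared distances (x_i − x_j)² + (y_i − y_j)². The minimum is 1, attained by the pair ((6, 5), (6, 6)).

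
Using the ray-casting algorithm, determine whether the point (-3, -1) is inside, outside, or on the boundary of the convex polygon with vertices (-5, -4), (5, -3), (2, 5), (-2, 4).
The point (-3, -1) lies strictly inside the polygon

Cast a horizontal ray to the right from the query point and count how many polygon edges it crosses (each edge strictly once or zero times, handled with the usual half-open convention). 
Parity of crossings → odd ⇒ inside.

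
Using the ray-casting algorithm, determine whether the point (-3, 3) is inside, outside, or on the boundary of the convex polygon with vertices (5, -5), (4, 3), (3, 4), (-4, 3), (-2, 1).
The point (-3, 3) lies strictly inside the polygon

Cast a horizontal ray to the right from the query point and count how many polygon edges it crosses (each edge strictly once or zero times, handled with the usual half-open convention). 
Parity of crossings → odd ⇒ inside.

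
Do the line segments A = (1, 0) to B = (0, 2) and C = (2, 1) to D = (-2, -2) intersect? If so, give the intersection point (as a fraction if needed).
Yes; intersection at (10/11, 2/11) (t = 1/11 on AB, s = 3/11 on CD)

Parametrize AB as A + t(B − A) = (1 + -1 t, 0 + 2 t) and CD as C + s(D − C) = (2 + -4 s, 1 + -3 s). Solve the linear system for (t, s). Determinant = -11 ≠ 0, so a unique intersection of the containing lines exists. Solution: t = 1/11, s = 3/11 — both in [0, 1], so the segments cross. Intersection point: (10/11, 2/11).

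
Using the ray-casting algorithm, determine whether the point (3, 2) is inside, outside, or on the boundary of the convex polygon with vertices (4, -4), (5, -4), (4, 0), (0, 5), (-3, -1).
The point (3, 2) lies strictly outside the polygon

Cast a horizontal ray to the right from the query point and count how many polygon edges it crosses (each edge strictly once or zero times, handled with the usual half-open convention). 
Parity of crossings → even ⇒ outside.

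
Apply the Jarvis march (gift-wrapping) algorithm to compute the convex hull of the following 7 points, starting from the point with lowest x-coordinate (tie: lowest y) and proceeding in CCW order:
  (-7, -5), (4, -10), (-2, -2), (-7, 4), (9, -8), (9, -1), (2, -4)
Hull (CCW) = [(-7, -5), (4, -10), (9, -8), (9, -1), (-7, 4)]

Jarvis march: at each step, from the current hull vertex p, select the next vertex q as the point such that every other point lies strictly to the left of (or on) the directed line p → q. (Equivalently: for every other point r, the cross product (q − p) × (r − p) ≥ 0.)
Starting point (lowest x, tie lowest y): (-7, -5). Wrap until returning to start. Resulting hull: (-7, -5), (4, -10), (9, -8), (9, -1), (-7, 4).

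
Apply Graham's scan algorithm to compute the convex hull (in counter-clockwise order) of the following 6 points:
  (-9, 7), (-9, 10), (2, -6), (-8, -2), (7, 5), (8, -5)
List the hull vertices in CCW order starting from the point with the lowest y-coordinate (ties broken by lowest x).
Hull (CCW) = [(2, -6), (8, -5), (7, 5), (-9, 10), (-9, 7), (-8, -2)]

Graham scan procedure:
  1. Find the pivot p₀ = point with lowest y (tie → lowest x): (2, -6).
  2. Sort the remaining points by polar angle around p₀.
  3. Walk through sorted points, maintaining a stack; pop the top while the last three entries make a non-left turn (cross product ≤ 0).
  4. Final stack is the convex hull in CCW order: (2, -6), (8, -5), (7, 5), (-9, 10), (-9, 7), (-8, -2).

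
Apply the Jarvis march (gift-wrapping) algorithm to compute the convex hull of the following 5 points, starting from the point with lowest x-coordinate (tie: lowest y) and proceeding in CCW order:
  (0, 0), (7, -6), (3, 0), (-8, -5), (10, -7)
Hull (CCW) = [(-8, -5), (10, -7), (3, 0), (0, 0)]

Jarvis march: at each step, from the current hull vertex p, select the next vertex q as the point such that every other point lies strictly to the left of (or on) the directed line p → q. (Equivalently: for every other point r, the cross product (q − p) × (r − p) ≥ 0.)
Starting point (lowest x, tie lowest y): (-8, -5). Wrap until returning to start. Resulting hull: (-8, -5), (10, -7), (3, 0), (0, 0).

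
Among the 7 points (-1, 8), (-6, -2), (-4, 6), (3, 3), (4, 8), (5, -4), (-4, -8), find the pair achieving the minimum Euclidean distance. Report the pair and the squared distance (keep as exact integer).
Pair = ((-1, 8), (-4, 6)); squared distance = 13

Compute all C(7, 2) = 21 pairwise squared distances (x_i − x_j)² + (y_i − y_j)². The minimum is 13, attained by the pair ((-1, 8), (-4, 6)).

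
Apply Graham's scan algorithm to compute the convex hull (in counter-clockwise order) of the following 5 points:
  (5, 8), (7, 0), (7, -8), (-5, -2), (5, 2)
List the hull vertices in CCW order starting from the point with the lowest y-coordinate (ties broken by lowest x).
Hull (CCW) = [(7, -8), (7, 0), (5, 8), (-5, -2)]

Graham scan procedure:
  1. Find the pivot p₀ = point with lowest y (tie → lowest x): (7, -8).
  2. Sort the remaining points by polar angle around p₀.
  3. Walk through sorted points, maintaining a stack; pop the top while the last three entries make a non-left turn (cross product ≤ 0).
  4. Final stack is the convex hull in CCW order: (7, -8), (7, 0), (5, 8), (-5, -2).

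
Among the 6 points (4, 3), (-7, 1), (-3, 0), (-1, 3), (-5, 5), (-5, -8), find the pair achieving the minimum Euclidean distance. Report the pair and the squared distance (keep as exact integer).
Pair = ((-3, 0), (-1, 3)); squared distance = 13

Compute all C(6, 2) = 15 pairwise squared distances (x_i − x_j)² + (y_i − y_j)². The minimum is 13, attained by the pair ((-3, 0), (-1, 3)).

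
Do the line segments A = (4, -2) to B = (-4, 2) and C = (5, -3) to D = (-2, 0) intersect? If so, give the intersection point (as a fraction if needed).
No (intersection of containing lines falls outside at least one segment)

Parametrize and solve: t = -1, s = -1. At least one of these is outside [0, 1], so the segments do not intersect.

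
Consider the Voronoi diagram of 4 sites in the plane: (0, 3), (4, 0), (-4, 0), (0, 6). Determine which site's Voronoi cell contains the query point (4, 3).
Nearest site = (4, 0)

The Voronoi cell of site s contains exactly those query points closer to s than to any other site. Compute squared distances from q = (4, 3) to each site:
  (4 − 4)² + (0 − 3)² = 9
  (0 − 4)² + (3 − 3)² = 16
  (0 − 4)² + (6 − 3)² = 25
  (-4 − 4)² + (0 − 3)² = 73
Minimum is attained by (4, 0), so q lies in its Voronoi cell.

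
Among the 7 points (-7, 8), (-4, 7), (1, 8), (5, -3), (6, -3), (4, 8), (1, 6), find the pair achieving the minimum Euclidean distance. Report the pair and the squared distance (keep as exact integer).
Pair = ((5, -3), (6, -3)); squared distance = 1

Compute all C(7, 2) = 21 pairwise squared distances (x_i − x_j)² + (y_i − y_j)². The minimum is 1, attained by the pair ((5, -3), (6, -3)).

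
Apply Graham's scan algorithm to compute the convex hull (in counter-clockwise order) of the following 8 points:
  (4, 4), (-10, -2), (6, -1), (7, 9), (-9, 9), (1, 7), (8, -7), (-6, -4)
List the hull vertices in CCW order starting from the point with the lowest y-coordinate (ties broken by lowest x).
Hull (CCW) = [(8, -7), (7, 9), (-9, 9), (-10, -2), (-6, -4)]

Graham scan procedure:
  1. Find the pivot p₀ = point with lowest y (tie → lowest x): (8, -7).
  2. Sort the remaining points by polar angle around p₀.
  3. Walk through sorted points, maintaining a stack; pop the top while the last three entries make a non-left turn (cross product ≤ 0).
  4. Final stack is the convex hull in CCW order: (8, -7), (7, 9), (-9, 9), (-10, -2), (-6, -4).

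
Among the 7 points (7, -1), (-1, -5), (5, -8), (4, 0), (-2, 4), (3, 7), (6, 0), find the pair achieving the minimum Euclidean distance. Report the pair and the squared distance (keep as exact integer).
Pair = ((7, -1), (6, 0)); squared distance = 2

Compute all C(7, 2) = 21 pairwise squared distances (x_i − x_j)² + (y_i − y_j)². The minimum is 2, attained by the pair ((7, -1), (6, 0)).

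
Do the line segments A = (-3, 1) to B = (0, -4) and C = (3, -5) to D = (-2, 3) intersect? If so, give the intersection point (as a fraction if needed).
No (intersection of containing lines falls outside at least one segment)

Parametrize and solve: t = -18, s = 12. At least one of these is outside [0, 1], so the segments do not intersect.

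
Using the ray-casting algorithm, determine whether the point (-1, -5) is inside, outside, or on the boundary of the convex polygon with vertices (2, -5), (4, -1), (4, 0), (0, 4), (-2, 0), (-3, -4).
The point (-1, -5) lies strictly outside the polygon

Cast a horizontal ray to the right from the query point and count how many polygon edges it crosses (each edge strictly once or zero times, handled with the usual half-open convention). 
Parity of crossings → even ⇒ outside.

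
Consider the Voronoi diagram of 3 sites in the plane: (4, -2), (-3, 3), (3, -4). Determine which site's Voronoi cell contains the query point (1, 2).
Nearest site = (-3, 3)

The Voronoi cell of site s contains exactly those query points closer to s than to any other site. Compute squared distances from q = (1, 2) to each site:
  (-3 − 1)² + (3 − 2)² = 17
  (4 − 1)² + (-2 − 2)² = 25
  (3 − 1)² + (-4 − 2)² = 40
Minimum is attained by (-3, 3), so q lies in its Voronoi cell.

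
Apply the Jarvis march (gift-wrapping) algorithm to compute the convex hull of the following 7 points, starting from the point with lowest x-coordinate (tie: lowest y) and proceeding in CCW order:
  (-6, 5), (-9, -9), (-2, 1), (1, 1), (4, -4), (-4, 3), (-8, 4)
Hull (CCW) = [(-9, -9), (4, -4), (1, 1), (-6, 5), (-8, 4)]

Jarvis march: at each step, from the current hull vertex p, select the next vertex q as the point such that every other point lies strictly to the left of (or on) the directed line p → q. (Equivalently: for every other point r, the cross product (q − p) × (r − p) ≥ 0.)
Starting point (lowest x, tie lowest y): (-9, -9). Wrap until returning to start. Resulting hull: (-9, -9), (4, -4), (1, 1), (-6, 5), (-8, 4).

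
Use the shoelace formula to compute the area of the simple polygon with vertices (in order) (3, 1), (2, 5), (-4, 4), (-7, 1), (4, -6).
Area = 125/2

Shoelace formula: Area = (1/2) |Σ_i (x_i · y_{i+1} − x_{i+1} · y_i)| (indices mod n). Compute each cross term:
  (3)(5) − (2)(1) = 13
  (2)(4) − (-4)(5) = 28
  (-4)(1) − (-7)(4) = 24
  (-7)(-6) − (4)(1) = 38
  (4)(1) − (3)(-6) = 22
Sum = 125, so (signed) Area = 125/2 = 125/2, |Area| = 125/2.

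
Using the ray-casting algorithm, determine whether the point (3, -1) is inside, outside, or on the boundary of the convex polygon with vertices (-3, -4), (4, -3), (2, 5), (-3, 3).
The point (3, -1) lies strictly inside the polygon

Cast a horizontal ray to the right from the query point and count how many polygon edges it crosses (each edge strictly once or zero times, handled with the usual half-open convention). 
Parity of crossings → odd ⇒ inside.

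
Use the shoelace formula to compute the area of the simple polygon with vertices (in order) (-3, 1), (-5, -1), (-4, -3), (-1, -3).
Area = 9

Shoelace formula: Area = (1/2) |Σ_i (x_i · y_{i+1} − x_{i+1} · y_i)| (indices mod n). Compute each cross term:
  (-3)(-1) − (-5)(1) = 8
  (-5)(-3) − (-4)(-1) = 11
  (-4)(-3) − (-1)(-3) = 9
  (-1)(1) − (-3)(-3) = -10
Sum = 18, so (signed) Area = 18/2 = 9, |Area| = 9.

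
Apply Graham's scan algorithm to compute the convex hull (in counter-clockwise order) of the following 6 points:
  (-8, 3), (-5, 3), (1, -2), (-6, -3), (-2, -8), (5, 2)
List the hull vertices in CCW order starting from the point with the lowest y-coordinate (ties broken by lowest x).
Hull (CCW) = [(-2, -8), (5, 2), (-5, 3), (-8, 3), (-6, -3)]

Graham scan procedure:
  1. Find the pivot p₀ = point with lowest y (tie → lowest x): (-2, -8).
  2. Sort the remaining points by polar angle around p₀.
  3. Walk through sorted points, maintaining a stack; pop the top while the last three entries make a non-left turn (cross product ≤ 0).
  4. Final stack is the convex hull in CCW order: (-2, -8), (5, 2), (-5, 3), (-8, 3), (-6, -3).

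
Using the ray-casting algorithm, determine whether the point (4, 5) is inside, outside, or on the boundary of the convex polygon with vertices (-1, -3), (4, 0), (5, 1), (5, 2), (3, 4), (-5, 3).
The point (4, 5) lies strictly outside the polygon

Cast a horizontal ray to the right from the query point and count how many polygon edges it crosses (each edge strictly once or zero times, handled with the usual half-open convention). 
Parity of crossings → even ⇒ outside.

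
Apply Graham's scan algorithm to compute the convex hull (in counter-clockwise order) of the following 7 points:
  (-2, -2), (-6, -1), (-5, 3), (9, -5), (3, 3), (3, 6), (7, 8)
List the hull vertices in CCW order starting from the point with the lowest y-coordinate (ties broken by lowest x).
Hull (CCW) = [(9, -5), (7, 8), (-5, 3), (-6, -1)]

Graham scan procedure:
  1. Find the pivot p₀ = point with lowest y (tie → lowest x): (9, -5).
  2. Sort the remaining points by polar angle around p₀.
  3. Walk through sorted points, maintaining a stack; pop the top while the last three entries make a non-left turn (cross product ≤ 0).
  4. Final stack is the convex hull in CCW order: (9, -5), (7, 8), (-5, 3), (-6, -1).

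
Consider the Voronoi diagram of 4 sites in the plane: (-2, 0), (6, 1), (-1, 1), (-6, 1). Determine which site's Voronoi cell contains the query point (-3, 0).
Nearest site = (-2, 0)

The Voronoi cell of site s contains exactly those query points closer to s than to any other site. Compute squared distances from q = (-3, 0) to each site:
  (-2 − -3)² + (0 − 0)² = 1
  (-1 − -3)² + (1 − 0)² = 5
  (-6 − -3)² + (1 − 0)² = 10
  (6 − -3)² + (1 − 0)² = 82
Minimum is attained by (-2, 0), so q lies in its Voronoi cell.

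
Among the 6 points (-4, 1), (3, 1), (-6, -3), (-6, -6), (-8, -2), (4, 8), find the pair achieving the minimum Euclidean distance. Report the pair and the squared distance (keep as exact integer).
Pair = ((-6, -3), (-8, -2)); squared distance = 5

Compute all C(6, 2) = 15 pairwise squared distances (x_i − x_j)² + (y_i − y_j)². The minimum is 5, attained by the pair ((-6, -3), (-8, -2)).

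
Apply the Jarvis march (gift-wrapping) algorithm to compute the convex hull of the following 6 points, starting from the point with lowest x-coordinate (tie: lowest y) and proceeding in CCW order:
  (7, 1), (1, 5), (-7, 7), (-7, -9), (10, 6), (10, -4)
Hull (CCW) = [(-7, -9), (10, -4), (10, 6), (-7, 7)]

Jarvis march: at each step, from the current hull vertex p, select the next vertex q as the point such that every other point lies strictly to the left of (or on) the directed line p → q. (Equivalently: for every other point r, the cross product (q − p) × (r − p) ≥ 0.)
Starting point (lowest x, tie lowest y): (-7, -9). Wrap until returning to start. Resulting hull: (-7, -9), (10, -4), (10, 6), (-7, 7).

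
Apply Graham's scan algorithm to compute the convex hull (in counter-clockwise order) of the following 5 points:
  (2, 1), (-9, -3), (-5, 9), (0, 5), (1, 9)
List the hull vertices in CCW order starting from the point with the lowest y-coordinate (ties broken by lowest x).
Hull (CCW) = [(-9, -3), (2, 1), (1, 9), (-5, 9)]

Graham scan procedure:
  1. Find the pivot p₀ = point with lowest y (tie → lowest x): (-9, -3).
  2. Sort the remaining points by polar angle around p₀.
  3. Walk through sorted points, maintaining a stack; pop the top while the last three entries make a non-left turn (cross product ≤ 0).
  4. Final stack is the convex hull in CCW order: (-9, -3), (2, 1), (1, 9), (-5, 9).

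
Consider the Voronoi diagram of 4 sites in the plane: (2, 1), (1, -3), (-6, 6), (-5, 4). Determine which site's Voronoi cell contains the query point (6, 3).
Nearest site = (2, 1)

The Voronoi cell of site s contains exactly those query points closer to s than to any other site. Compute squared distances from q = (6, 3) to each site:
  (2 − 6)² + (1 − 3)² = 20
  (1 − 6)² + (-3 − 3)² = 61
  (-5 − 6)² + (4 − 3)² = 122
  (-6 − 6)² + (6 − 3)² = 153
Minimum is attained by (2, 1), so q lies in its Voronoi cell.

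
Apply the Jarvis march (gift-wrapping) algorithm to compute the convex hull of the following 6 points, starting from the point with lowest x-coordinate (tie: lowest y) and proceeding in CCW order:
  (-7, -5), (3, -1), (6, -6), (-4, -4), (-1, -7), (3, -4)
Hull (CCW) = [(-7, -5), (-1, -7), (6, -6), (3, -1)]

Jarvis march: at each step, from the current hull vertex p, select the next vertex q as the point such that every other point lies strictly to the left of (or on) the directed line p → q. (Equivalently: for every other point r, the cross product (q − p) × (r − p) ≥ 0.)
Starting point (lowest x, tie lowest y): (-7, -5). Wrap until returning to start. Resulting hull: (-7, -5), (-1, -7), (6, -6), (3, -1).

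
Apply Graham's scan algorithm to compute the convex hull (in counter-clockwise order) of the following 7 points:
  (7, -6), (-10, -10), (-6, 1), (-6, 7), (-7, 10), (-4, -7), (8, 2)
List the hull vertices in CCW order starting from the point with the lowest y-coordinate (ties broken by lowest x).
Hull (CCW) = [(-10, -10), (7, -6), (8, 2), (-7, 10)]

Graham scan procedure:
  1. Find the pivot p₀ = point with lowest y (tie → lowest x): (-10, -10).
  2. Sort the remaining points by polar angle around p₀.
  3. Walk through sorted points, maintaining a stack; pop the top while the last three entries make a non-left turn (cross product ≤ 0).
  4. Final stack is the convex hull in CCW order: (-10, -10), (7, -6), (8, 2), (-7, 10).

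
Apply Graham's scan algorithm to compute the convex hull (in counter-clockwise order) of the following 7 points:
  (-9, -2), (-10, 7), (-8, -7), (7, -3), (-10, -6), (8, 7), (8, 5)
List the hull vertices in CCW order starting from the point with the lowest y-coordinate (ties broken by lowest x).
Hull (CCW) = [(-8, -7), (7, -3), (8, 5), (8, 7), (-10, 7), (-10, -6)]

Graham scan procedure:
  1. Find the pivot p₀ = point with lowest y (tie → lowest x): (-8, -7).
  2. Sort the remaining points by polar angle around p₀.
  3. Walk through sorted points, maintaining a stack; pop the top while the last three entries make a non-left turn (cross product ≤ 0).
  4. Final stack is the convex hull in CCW order: (-8, -7), (7, -3), (8, 5), (8, 7), (-10, 7), (-10, -6).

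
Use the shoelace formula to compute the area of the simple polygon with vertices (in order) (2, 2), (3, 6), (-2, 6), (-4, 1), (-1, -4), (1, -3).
Area = 45

Shoelace formula: Area = (1/2) |Σ_i (x_i · y_{i+1} − x_{i+1} · y_i)| (indices mod n). Compute each cross term:
  (2)(6) − (3)(2) = 6
  (3)(6) − (-2)(6) = 30
  (-2)(1) − (-4)(6) = 22
  (-4)(-4) − (-1)(1) = 17
  (-1)(-3) − (1)(-4) = 7
  (1)(2) − (2)(-3) = 8
Sum = 90, so (signed) Area = 90/2 = 45, |Area| = 45.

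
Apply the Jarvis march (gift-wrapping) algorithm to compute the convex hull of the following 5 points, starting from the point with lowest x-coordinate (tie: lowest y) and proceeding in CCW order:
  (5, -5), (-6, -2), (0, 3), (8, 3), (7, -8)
Hull (CCW) = [(-6, -2), (7, -8), (8, 3), (0, 3)]

Jarvis march: at each step, from the current hull vertex p, select the next vertex q as the point such that every other point lies strictly to the left of (or on) the directed line p → q. (Equivalently: for every other point r, the cross product (q − p) × (r − p) ≥ 0.)
Starting point (lowest x, tie lowest y): (-6, -2). Wrap until returning to start. Resulting hull: (-6, -2), (7, -8), (8, 3), (0, 3).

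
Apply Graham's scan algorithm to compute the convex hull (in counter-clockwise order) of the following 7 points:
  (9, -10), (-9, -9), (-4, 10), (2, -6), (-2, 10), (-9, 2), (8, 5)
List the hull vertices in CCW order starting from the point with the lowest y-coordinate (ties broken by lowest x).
Hull (CCW) = [(9, -10), (8, 5), (-2, 10), (-4, 10), (-9, 2), (-9, -9)]

Graham scan procedure:
  1. Find the pivot p₀ = point with lowest y (tie → lowest x): (9, -10).
  2. Sort the remaining points by polar angle around p₀.
  3. Walk through sorted points, maintaining a stack; pop the top while the last three entries make a non-left turn (cross product ≤ 0).
  4. Final stack is the convex hull in CCW order: (9, -10), (8, 5), (-2, 10), (-4, 10), (-9, 2), (-9, -9).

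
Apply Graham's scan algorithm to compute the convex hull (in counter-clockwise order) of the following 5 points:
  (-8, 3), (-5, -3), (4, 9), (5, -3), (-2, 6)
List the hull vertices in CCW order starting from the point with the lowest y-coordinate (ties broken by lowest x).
Hull (CCW) = [(-5, -3), (5, -3), (4, 9), (-8, 3)]

Graham scan procedure:
  1. Find the pivot p₀ = point with lowest y (tie → lowest x): (-5, -3).
  2. Sort the remaining points by polar angle around p₀.
  3. Walk through sorted points, maintaining a stack; pop the top while the last three entries make a non-left turn (cross product ≤ 0).
  4. Final stack is the convex hull in CCW order: (-5, -3), (5, -3), (4, 9), (-8, 3).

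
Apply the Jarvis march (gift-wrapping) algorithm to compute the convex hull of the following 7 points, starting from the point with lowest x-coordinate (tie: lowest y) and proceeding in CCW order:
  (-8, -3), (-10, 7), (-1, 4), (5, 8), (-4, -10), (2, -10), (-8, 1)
Hull (CCW) = [(-10, 7), (-8, -3), (-4, -10), (2, -10), (5, 8)]

Jarvis march: at each step, from the current hull vertex p, select the next vertex q as the point such that every other point lies strictly to the left of (or on) the directed line p → q. (Equivalently: for every other point r, the cross product (q − p) × (r − p) ≥ 0.)
Starting point (lowest x, tie lowest y): (-10, 7). Wrap until returning to start. Resulting hull: (-10, 7), (-8, -3), (-4, -10), (2, -10), (5, 8).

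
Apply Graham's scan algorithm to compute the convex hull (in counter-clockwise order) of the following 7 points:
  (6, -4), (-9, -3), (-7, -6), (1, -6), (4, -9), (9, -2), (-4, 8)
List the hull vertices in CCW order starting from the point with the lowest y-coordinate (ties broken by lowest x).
Hull (CCW) = [(4, -9), (9, -2), (-4, 8), (-9, -3), (-7, -6)]

Graham scan procedure:
  1. Find the pivot p₀ = point with lowest y (tie → lowest x): (4, -9).
  2. Sort the remaining points by polar angle around p₀.
  3. Walk through sorted points, maintaining a stack; pop the top while the last three entries make a non-left turn (cross product ≤ 0).
  4. Final stack is the convex hull in CCW order: (4, -9), (9, -2), (-4, 8), (-9, -3), (-7, -6).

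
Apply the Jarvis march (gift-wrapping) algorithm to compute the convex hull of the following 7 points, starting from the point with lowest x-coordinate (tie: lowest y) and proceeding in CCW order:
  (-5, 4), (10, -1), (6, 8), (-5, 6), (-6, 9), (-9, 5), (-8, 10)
Hull (CCW) = [(-9, 5), (10, -1), (6, 8), (-8, 10)]

Jarvis march: at each step, from the current hull vertex p, select the next vertex q as the point such that every other point lies strictly to the left of (or on) the directed line p → q. (Equivalently: for every other point r, the cross product (q − p) × (r − p) ≥ 0.)
Starting point (lowest x, tie lowest y): (-9, 5). Wrap until returning to start. Resulting hull: (-9, 5), (10, -1), (6, 8), (-8, 10).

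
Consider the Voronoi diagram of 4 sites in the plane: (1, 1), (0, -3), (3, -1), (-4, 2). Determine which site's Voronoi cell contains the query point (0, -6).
Nearest site = (0, -3)

The Voronoi cell of site s contains exactly those query points closer to s than to any other site. Compute squared distances from q = (0, -6) to each site:
  (0 − 0)² + (-3 − -6)² = 9
  (3 − 0)² + (-1 − -6)² = 34
  (1 − 0)² + (1 − -6)² = 50
  (-4 − 0)² + (2 − -6)² = 80
Minimum is attained by (0, -3), so q lies in its Voronoi cell.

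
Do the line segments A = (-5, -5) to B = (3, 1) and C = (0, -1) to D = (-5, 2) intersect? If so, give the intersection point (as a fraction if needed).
No (intersection of containing lines falls outside at least one segment)

Parametrize and solve: t = 35/54, s = -1/27. At least one of these is outside [0, 1], so the segments do not intersect.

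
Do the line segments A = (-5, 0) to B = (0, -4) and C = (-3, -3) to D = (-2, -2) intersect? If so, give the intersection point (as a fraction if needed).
Yes; intersection at (-20/9, -20/9) (t = 5/9 on AB, s = 7/9 on CD)

Parametrize AB as A + t(B − A) = (-5 + 5 t, 0 + -4 t) and CD as C + s(D − C) = (-3 + 1 s, -3 + 1 s). Solve the linear system for (t, s). Determinant = -9 ≠ 0, so a unique intersection of the containing lines exists. Solution: t = 5/9, s = 7/9 — both in [0, 1], so the segments cross. Intersection point: (-20/9, -20/9).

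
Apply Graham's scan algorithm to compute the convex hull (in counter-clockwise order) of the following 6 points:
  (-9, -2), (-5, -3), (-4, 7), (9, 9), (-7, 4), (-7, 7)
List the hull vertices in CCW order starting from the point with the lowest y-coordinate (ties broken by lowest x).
Hull (CCW) = [(-5, -3), (9, 9), (-7, 7), (-9, -2)]

Graham scan procedure:
  1. Find the pivot p₀ = point with lowest y (tie → lowest x): (-5, -3).
  2. Sort the remaining points by polar angle around p₀.
  3. Walk through sorted points, maintaining a stack; pop the top while the last three entries make a non-left turn (cross product ≤ 0).
  4. Final stack is the convex hull in CCW order: (-5, -3), (9, 9), (-7, 7), (-9, -2).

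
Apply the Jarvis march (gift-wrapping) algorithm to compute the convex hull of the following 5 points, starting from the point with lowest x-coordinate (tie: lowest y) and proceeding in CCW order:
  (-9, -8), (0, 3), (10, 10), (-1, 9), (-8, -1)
Hull (CCW) = [(-9, -8), (10, 10), (-1, 9), (-8, -1)]

Jarvis march: at each step, from the current hull vertex p, select the next vertex q as the point such that every other point lies strictly to the left of (or on) the directed line p → q. (Equivalently: for every other point r, the cross product (q − p) × (r − p) ≥ 0.)
Starting point (lowest x, tie lowest y): (-9, -8). Wrap until returning to start. Resulting hull: (-9, -8), (10, 10), (-1, 9), (-8, -1).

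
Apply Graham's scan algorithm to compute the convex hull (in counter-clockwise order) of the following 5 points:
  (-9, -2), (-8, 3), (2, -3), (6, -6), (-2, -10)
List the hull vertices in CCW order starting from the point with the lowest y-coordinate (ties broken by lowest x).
Hull (CCW) = [(-2, -10), (6, -6), (2, -3), (-8, 3), (-9, -2)]

Graham scan procedure:
  1. Find the pivot p₀ = point with lowest y (tie → lowest x): (-2, -10).
  2. Sort the remaining points by polar angle around p₀.
  3. Walk through sorted points, maintaining a stack; pop the top while the last three entries make a non-left turn (cross product ≤ 0).
  4. Final stack is the convex hull in CCW order: (-2, -10), (6, -6), (2, -3), (-8, 3), (-9, -2).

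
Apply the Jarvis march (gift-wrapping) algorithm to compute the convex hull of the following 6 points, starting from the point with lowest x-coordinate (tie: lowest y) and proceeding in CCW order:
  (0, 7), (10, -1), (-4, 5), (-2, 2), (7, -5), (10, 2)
Hull (CCW) = [(-4, 5), (-2, 2), (7, -5), (10, -1), (10, 2), (0, 7)]

Jarvis march: at each step, from the current hull vertex p, select the next vertex q as the point such that every other point lies strictly to the left of (or on) the directed line p → q. (Equivalently: for every other point r, the cross product (q − p) × (r − p) ≥ 0.)
Starting point (lowest x, tie lowest y): (-4, 5). Wrap until returning to start. Resulting hull: (-4, 5), (-2, 2), (7, -5), (10, -1), (10, 2), (0, 7).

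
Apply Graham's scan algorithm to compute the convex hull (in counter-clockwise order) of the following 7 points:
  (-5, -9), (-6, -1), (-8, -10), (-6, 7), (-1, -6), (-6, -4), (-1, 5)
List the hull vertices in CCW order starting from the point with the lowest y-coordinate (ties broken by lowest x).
Hull (CCW) = [(-8, -10), (-5, -9), (-1, -6), (-1, 5), (-6, 7)]

Graham scan procedure:
  1. Find the pivot p₀ = point with lowest y (tie → lowest x): (-8, -10).
  2. Sort the remaining points by polar angle around p₀.
  3. Walk through sorted points, maintaining a stack; pop the top while the last three entries make a non-left turn (cross product ≤ 0).
  4. Final stack is the convex hull in CCW order: (-8, -10), (-5, -9), (-1, -6), (-1, 5), (-6, 7).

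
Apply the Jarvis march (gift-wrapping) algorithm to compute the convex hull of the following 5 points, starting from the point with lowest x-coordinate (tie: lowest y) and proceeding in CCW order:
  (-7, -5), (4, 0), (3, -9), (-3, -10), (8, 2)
Hull (CCW) = [(-7, -5), (-3, -10), (3, -9), (8, 2)]

Jarvis march: at each step, from the current hull vertex p, select the next vertex q as the point such that every other point lies strictly to the left of (or on) the directed line p → q. (Equivalently: for every other point r, the cross product (q − p) × (r − p) ≥ 0.)
Starting point (lowest x, tie lowest y): (-7, -5). Wrap until returning to start. Resulting hull: (-7, -5), (-3, -10), (3, -9), (8, 2).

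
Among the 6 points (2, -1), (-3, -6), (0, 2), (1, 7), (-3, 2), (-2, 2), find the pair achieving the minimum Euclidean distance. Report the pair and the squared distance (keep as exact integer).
Pair = ((-3, 2), (-2, 2)); squared distance = 1

Compute all C(6, 2) = 15 pairwise squared distances (x_i − x_j)² + (y_i − y_j)². The minimum is 1, attained by the pair ((-3, 2), (-2, 2)).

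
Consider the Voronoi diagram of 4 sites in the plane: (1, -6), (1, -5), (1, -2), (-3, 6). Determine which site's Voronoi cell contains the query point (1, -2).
Nearest site = (1, -2)

The Voronoi cell of site s contains exactly those query points closer to s than to any other site. Compute squared distances from q = (1, -2) to each site:
  (1 − 1)² + (-2 − -2)² = 0
  (1 − 1)² + (-5 − -2)² = 9
  (1 − 1)² + (-6 − -2)² = 16
  (-3 − 1)² + (6 − -2)² = 80
Minimum is attained by (1, -2), so q lies in its Voronoi cell.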